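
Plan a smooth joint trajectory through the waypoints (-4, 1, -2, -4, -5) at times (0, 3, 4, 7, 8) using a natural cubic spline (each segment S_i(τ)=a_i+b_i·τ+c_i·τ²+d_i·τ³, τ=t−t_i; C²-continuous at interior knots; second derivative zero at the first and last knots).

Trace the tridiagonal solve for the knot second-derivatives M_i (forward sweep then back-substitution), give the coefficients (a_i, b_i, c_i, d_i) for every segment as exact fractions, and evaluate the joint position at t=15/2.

  seg 0: a=-4 b=1549/432 c=0 d=-829/3888
  seg 1: a=1 b=-469/216 c=-829/432 d=157/144
  seg 2: a=-2 b=-1183/432 c=73/54 d=-857/3888
  seg 3: a=-4 b=-125/216 c=-91/144 d=91/432
S(15/2) = -5093/1152

Δ: Δ0=5/3, Δ1=-3, Δ2=-2/3, Δ3=-1
row 1: diag=8, rhs=-28; c'=1/8, d'=-7/2
row 2: denom=8−1·1/8=63/8; d'=(14−1·-7/2)/(63/8)=20/9
row 3: denom=8−3·8/21=48/7; d'=(-2−3·20/9)/(48/7)=-91/72
back: M3=-91/72
back: M2=20/9−8/21·-91/72=73/27
back: M1=-7/2−1/8·73/27=-829/216
M: M0=0, M1=-829/216, M2=73/27, M3=-91/72, M4=0
seg 0: a=-4, c=M0/2=0, d=(M1−M0)/(6·3)=-829/3888, b=Δ0−h0·(2M0+M1)/6=1549/432
seg 1: a=1, c=M1/2=-829/432, d=(M2−M1)/(6·1)=157/144, b=Δ1−h1·(2M1+M2)/6=-469/216
seg 2: a=-2, c=M2/2=73/54, d=(M3−M2)/(6·3)=-857/3888, b=Δ2−h2·(2M2+M3)/6=-1183/432
seg 3: a=-4, c=M3/2=-91/144, d=(M4−M3)/(6·1)=91/432, b=Δ3−h3·(2M3+M4)/6=-125/216
t_q=15/2 → seg 3, τ=1/2; S=-4+-125/216·τ+-91/144·τ²+91/432·τ³=-5093/1152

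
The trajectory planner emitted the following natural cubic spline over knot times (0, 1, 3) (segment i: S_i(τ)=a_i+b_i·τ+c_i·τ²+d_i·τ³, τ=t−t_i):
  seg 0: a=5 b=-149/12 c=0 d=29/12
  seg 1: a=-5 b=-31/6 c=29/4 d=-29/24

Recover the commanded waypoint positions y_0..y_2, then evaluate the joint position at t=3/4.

y_0 = S_0(0) = a_0 = 5
y_1 = S_1(0) = a_1 = -5
y_2 = S_1(2) = 4
t_q=3/4 is in segment 0 (τ=3/4); S_0(τ)=-843/256

y_0=5 y_1=-5 y_2=4
S(3/4) = -843/256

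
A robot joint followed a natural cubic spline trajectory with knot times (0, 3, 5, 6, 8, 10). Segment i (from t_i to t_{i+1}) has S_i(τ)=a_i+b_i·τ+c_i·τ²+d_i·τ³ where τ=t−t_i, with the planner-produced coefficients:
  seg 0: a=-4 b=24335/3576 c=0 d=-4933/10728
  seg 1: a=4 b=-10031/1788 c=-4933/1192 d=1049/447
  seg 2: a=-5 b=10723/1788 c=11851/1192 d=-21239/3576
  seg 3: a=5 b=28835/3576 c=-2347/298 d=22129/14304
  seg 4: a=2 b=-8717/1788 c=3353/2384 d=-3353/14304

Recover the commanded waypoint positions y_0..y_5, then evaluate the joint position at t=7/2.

y_0 = S_0(0) = a_0 = -4
y_1 = S_1(0) = a_1 = 4
y_2 = S_2(0) = a_2 = -5
y_3 = S_3(0) = a_3 = 5
y_4 = S_4(0) = a_4 = 2
y_5 = S_4(2) = -4
t_q=7/2 is in segment 1 (τ=1/2); S_1(τ)=2163/4768

y_0=-4 y_1=4 y_2=-5 y_3=5 y_4=2 y_5=-4
S(7/2) = 2163/4768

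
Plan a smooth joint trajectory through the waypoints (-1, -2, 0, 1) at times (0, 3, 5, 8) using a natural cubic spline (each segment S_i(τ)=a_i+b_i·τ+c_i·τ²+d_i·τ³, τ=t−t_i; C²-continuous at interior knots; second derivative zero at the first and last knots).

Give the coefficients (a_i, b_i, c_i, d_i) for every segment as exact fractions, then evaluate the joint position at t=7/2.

  seg 0: a=-1 b=-19/24 c=0 d=11/216
  seg 1: a=-2 b=7/12 c=11/24 d=-1/8
  seg 2: a=0 b=11/12 c=-7/24 d=7/216
S(7/2) = -103/64

Δ: Δ0=-1/3, Δ1=1, Δ2=1/3
row 1: diag=10, rhs=8; c'=1/5, d'=4/5
row 2: denom=10−2·1/5=48/5; d'=(-4−2·4/5)/(48/5)=-7/12
back: M2=-7/12
back: M1=4/5−1/5·-7/12=11/12
M: M0=0, M1=11/12, M2=-7/12, M3=0
seg 0: a=-1, c=M0/2=0, d=(M1−M0)/(6·3)=11/216, b=Δ0−h0·(2M0+M1)/6=-19/24
seg 1: a=-2, c=M1/2=11/24, d=(M2−M1)/(6·2)=-1/8, b=Δ1−h1·(2M1+M2)/6=7/12
seg 2: a=0, c=M2/2=-7/24, d=(M3−M2)/(6·3)=7/216, b=Δ2−h2·(2M2+M3)/6=11/12
t_q=7/2 → seg 1, τ=1/2; S=-2+7/12·τ+11/24·τ²+-1/8·τ³=-103/64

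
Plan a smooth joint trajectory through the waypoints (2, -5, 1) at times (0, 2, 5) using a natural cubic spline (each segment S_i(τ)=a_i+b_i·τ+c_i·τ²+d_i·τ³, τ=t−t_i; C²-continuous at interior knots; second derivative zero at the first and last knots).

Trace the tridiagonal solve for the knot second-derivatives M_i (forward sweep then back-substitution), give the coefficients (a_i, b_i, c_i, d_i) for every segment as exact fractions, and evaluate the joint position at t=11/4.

Δ: Δ0=-7/2, Δ1=2
row 1: diag=10, rhs=33; c'=3/10, d'=33/10
back: M1=33/10
M: M0=0, M1=33/10, M2=0
seg 0: a=2, c=M0/2=0, d=(M1−M0)/(6·2)=11/40, b=Δ0−h0·(2M0+M1)/6=-23/5
seg 1: a=-5, c=M1/2=33/20, d=(M2−M1)/(6·3)=-11/60, b=Δ1−h1·(2M1+M2)/6=-13/10
t_q=11/4 → seg 1, τ=3/4; S=-5+-13/10·τ+33/20·τ²+-11/60·τ³=-6559/1280

  seg 0: a=2 b=-23/5 c=0 d=11/40
  seg 1: a=-5 b=-13/10 c=33/20 d=-11/60
S(11/4) = -6559/1280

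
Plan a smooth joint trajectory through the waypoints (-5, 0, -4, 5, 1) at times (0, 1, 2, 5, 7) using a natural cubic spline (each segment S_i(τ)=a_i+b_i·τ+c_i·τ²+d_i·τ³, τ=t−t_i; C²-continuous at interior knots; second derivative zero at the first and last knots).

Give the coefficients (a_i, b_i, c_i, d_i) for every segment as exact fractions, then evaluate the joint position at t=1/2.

Δ: Δ0=5, Δ1=-4, Δ2=3, Δ3=-2
row 1: diag=4, rhs=-54; c'=1/4, d'=-27/2
row 2: denom=8−1·1/4=31/4; d'=(42−1·-27/2)/(31/4)=222/31
row 3: denom=10−3·12/31=274/31; d'=(-30−3·222/31)/(274/31)=-798/137
back: M3=-798/137
back: M2=222/31−12/31·-798/137=1290/137
back: M1=-27/2−1/4·1290/137=-2172/137
M: M0=0, M1=-2172/137, M2=1290/137, M3=-798/137, M4=0
seg 0: a=-5, c=M0/2=0, d=(M1−M0)/(6·1)=-362/137, b=Δ0−h0·(2M0+M1)/6=1047/137
seg 1: a=0, c=M1/2=-1086/137, d=(M2−M1)/(6·1)=577/137, b=Δ1−h1·(2M1+M2)/6=-39/137
seg 2: a=-4, c=M2/2=645/137, d=(M3−M2)/(6·3)=-116/137, b=Δ2−h2·(2M2+M3)/6=-480/137
seg 3: a=5, c=M3/2=-399/137, d=(M4−M3)/(6·2)=133/274, b=Δ3−h3·(2M3+M4)/6=258/137
t_q=1/2 → seg 0, τ=1/2; S=-5+1047/137·τ+0·τ²+-362/137·τ³=-827/548

  seg 0: a=-5 b=1047/137 c=0 d=-362/137
  seg 1: a=0 b=-39/137 c=-1086/137 d=577/137
  seg 2: a=-4 b=-480/137 c=645/137 d=-116/137
  seg 3: a=5 b=258/137 c=-399/137 d=133/274
S(1/2) = -827/548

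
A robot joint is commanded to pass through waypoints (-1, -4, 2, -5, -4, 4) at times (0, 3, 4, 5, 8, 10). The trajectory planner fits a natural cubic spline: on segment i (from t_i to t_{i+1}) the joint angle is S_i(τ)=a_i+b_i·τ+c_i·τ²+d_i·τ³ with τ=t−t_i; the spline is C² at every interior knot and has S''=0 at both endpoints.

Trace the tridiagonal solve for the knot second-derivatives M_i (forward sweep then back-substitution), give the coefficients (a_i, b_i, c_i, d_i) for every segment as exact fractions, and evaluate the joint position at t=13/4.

  seg 0: a=-1 b=-10831/2121 c=0 d=8710/19089
  seg 1: a=-4 b=15299/2121 c=8710/2121 d=-3761/707
  seg 2: a=2 b=-1130/2121 c=-25139/2121 d=11422/2121
  seg 3: a=-5 b=-5714/707 c=9127/2121 d=-9532/19089
  seg 4: a=-4 b=3008/707 c=-135/707 d=45/1414
S(13/4) = -91545/45248

Δ: Δ0=-1, Δ1=6, Δ2=-7, Δ3=1/3, Δ4=4
row 1: diag=8, rhs=42; c'=1/8, d'=21/4
row 2: denom=4−1·1/8=31/8; d'=(-78−1·21/4)/(31/8)=-666/31
row 3: denom=8−1·8/31=240/31; d'=(44−1·-666/31)/(240/31)=203/24
row 4: denom=10−3·31/80=707/80; d'=(22−3·203/24)/(707/80)=-270/707
back: M4=-270/707
back: M3=203/24−31/80·-270/707=18254/2121
back: M2=-666/31−8/31·18254/2121=-50278/2121
back: M1=21/4−1/8·-50278/2121=17420/2121
M: M0=0, M1=17420/2121, M2=-50278/2121, M3=18254/2121, M4=-270/707, M5=0
seg 0: a=-1, c=M0/2=0, d=(M1−M0)/(6·3)=8710/19089, b=Δ0−h0·(2M0+M1)/6=-10831/2121
seg 1: a=-4, c=M1/2=8710/2121, d=(M2−M1)/(6·1)=-3761/707, b=Δ1−h1·(2M1+M2)/6=15299/2121
seg 2: a=2, c=M2/2=-25139/2121, d=(M3−M2)/(6·1)=11422/2121, b=Δ2−h2·(2M2+M3)/6=-1130/2121
seg 3: a=-5, c=M3/2=9127/2121, d=(M4−M3)/(6·3)=-9532/19089, b=Δ3−h3·(2M3+M4)/6=-5714/707
seg 4: a=-4, c=M4/2=-135/707, d=(M5−M4)/(6·2)=45/1414, b=Δ4−h4·(2M4+M5)/6=3008/707
t_q=13/4 → seg 1, τ=1/4; S=-4+15299/2121·τ+8710/2121·τ²+-3761/707·τ³=-91545/45248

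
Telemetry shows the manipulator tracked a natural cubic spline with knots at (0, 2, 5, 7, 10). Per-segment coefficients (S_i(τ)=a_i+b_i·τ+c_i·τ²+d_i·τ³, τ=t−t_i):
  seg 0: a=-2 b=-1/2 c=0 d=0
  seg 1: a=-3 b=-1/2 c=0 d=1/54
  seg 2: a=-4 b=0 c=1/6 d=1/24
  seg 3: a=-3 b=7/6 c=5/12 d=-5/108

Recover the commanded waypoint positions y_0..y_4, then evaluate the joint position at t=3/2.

y_0=-2 y_1=-3 y_2=-4 y_3=-3 y_4=3
S(3/2) = -11/4

y_0 = S_0(0) = a_0 = -2
y_1 = S_1(0) = a_1 = -3
y_2 = S_2(0) = a_2 = -4
y_3 = S_3(0) = a_3 = -3
y_4 = S_3(3) = 3
t_q=3/2 is in segment 0 (τ=3/2); S_0(τ)=-11/4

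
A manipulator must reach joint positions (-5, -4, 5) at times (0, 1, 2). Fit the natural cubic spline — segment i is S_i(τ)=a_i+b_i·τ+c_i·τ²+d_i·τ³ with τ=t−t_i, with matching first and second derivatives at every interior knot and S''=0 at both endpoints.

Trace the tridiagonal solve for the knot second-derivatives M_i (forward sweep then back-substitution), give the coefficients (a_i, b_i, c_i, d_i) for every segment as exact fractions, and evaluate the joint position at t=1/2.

  seg 0: a=-5 b=-1 c=0 d=2
  seg 1: a=-4 b=5 c=6 d=-2
S(1/2) = -21/4

Δ: Δ0=1, Δ1=9
row 1: diag=4, rhs=48; c'=1/4, d'=12
back: M1=12
M: M0=0, M1=12, M2=0
seg 0: a=-5, c=M0/2=0, d=(M1−M0)/(6·1)=2, b=Δ0−h0·(2M0+M1)/6=-1
seg 1: a=-4, c=M1/2=6, d=(M2−M1)/(6·1)=-2, b=Δ1−h1·(2M1+M2)/6=5
t_q=1/2 → seg 0, τ=1/2; S=-5+-1·τ+0·τ²+2·τ³=-21/4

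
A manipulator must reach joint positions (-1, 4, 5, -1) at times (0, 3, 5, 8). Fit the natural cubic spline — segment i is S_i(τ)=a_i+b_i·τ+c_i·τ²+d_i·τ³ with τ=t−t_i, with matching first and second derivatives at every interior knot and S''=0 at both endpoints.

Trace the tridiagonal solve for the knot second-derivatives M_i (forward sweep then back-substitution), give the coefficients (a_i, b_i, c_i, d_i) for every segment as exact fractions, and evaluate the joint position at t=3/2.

Δ: Δ0=5/3, Δ1=1/2, Δ2=-2
row 1: diag=10, rhs=-7; c'=1/5, d'=-7/10
row 2: denom=10−2·1/5=48/5; d'=(-15−2·-7/10)/(48/5)=-17/12
back: M2=-17/12
back: M1=-7/10−1/5·-17/12=-5/12
M: M0=0, M1=-5/12, M2=-17/12, M3=0
seg 0: a=-1, c=M0/2=0, d=(M1−M0)/(6·3)=-5/216, b=Δ0−h0·(2M0+M1)/6=15/8
seg 1: a=4, c=M1/2=-5/24, d=(M2−M1)/(6·2)=-1/12, b=Δ1−h1·(2M1+M2)/6=5/4
seg 2: a=5, c=M2/2=-17/24, d=(M3−M2)/(6·3)=17/216, b=Δ2−h2·(2M2+M3)/6=-7/12
t_q=3/2 → seg 0, τ=3/2; S=-1+15/8·τ+0·τ²+-5/216·τ³=111/64

  seg 0: a=-1 b=15/8 c=0 d=-5/216
  seg 1: a=4 b=5/4 c=-5/24 d=-1/12
  seg 2: a=5 b=-7/12 c=-17/24 d=17/216
S(3/2) = 111/64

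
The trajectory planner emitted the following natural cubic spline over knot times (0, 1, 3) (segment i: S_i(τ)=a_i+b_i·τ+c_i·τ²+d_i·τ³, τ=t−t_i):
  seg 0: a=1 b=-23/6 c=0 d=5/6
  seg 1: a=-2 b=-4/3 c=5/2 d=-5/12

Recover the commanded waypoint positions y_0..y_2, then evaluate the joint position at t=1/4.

y_0=1 y_1=-2 y_2=2
S(1/4) = 7/128

y_0 = S_0(0) = a_0 = 1
y_1 = S_1(0) = a_1 = -2
y_2 = S_1(2) = 2
t_q=1/4 is in segment 0 (τ=1/4); S_0(τ)=7/128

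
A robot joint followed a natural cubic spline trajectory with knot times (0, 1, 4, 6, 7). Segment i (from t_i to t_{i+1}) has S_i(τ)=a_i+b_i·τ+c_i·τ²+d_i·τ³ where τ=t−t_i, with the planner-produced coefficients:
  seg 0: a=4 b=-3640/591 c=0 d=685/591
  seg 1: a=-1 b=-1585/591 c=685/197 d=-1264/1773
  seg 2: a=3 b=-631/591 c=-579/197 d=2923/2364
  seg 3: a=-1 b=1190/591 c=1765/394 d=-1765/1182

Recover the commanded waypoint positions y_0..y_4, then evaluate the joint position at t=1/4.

y_0 = S_0(0) = a_0 = 4
y_1 = S_1(0) = a_1 = -1
y_2 = S_2(0) = a_2 = 3
y_3 = S_3(0) = a_3 = -1
y_4 = S_3(1) = 4
t_q=1/4 is in segment 0 (τ=1/4); S_0(τ)=31247/12608

y_0=4 y_1=-1 y_2=3 y_3=-1 y_4=4
S(1/4) = 31247/12608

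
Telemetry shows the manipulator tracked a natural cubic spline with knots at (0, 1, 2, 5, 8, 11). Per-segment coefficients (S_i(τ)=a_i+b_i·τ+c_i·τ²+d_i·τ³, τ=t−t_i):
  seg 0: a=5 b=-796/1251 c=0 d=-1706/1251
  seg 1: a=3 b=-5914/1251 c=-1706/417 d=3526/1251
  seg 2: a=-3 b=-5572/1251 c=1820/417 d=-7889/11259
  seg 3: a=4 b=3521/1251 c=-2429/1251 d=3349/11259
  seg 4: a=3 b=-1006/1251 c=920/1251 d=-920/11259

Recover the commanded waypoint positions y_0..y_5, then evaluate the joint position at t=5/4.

y_0 = S_0(0) = a_0 = 5
y_1 = S_1(0) = a_1 = 3
y_2 = S_2(0) = a_2 = -3
y_3 = S_3(0) = a_3 = 4
y_4 = S_4(0) = a_4 = 3
y_5 = S_4(3) = 5
t_q=5/4 is in segment 1 (τ=1/4); S_1(τ)=21437/13344

y_0=5 y_1=3 y_2=-3 y_3=4 y_4=3 y_5=5
S(5/4) = 21437/13344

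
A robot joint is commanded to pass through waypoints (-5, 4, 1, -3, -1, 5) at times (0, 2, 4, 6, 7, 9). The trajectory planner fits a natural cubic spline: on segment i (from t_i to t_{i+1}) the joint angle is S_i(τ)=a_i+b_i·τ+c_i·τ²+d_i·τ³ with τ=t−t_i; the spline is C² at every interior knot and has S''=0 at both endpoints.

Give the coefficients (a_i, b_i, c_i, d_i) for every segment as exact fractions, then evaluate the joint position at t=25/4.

  seg 0: a=-5 b=2851/477 c=0 d=-1409/3816
  seg 1: a=4 b=1475/954 c=-1409/636 d=1321/3816
  seg 2: a=1 b=-1508/477 c=-22/159 d=343/954
  seg 3: a=-3 b=286/477 c=107/53 d=-295/477
  seg 4: a=-1 b=1327/477 c=26/159 d=-13/477
S(25/4) = -27817/10176

Δ: Δ0=9/2, Δ1=-3/2, Δ2=-2, Δ3=2, Δ4=3
row 1: diag=8, rhs=-36; c'=1/4, d'=-9/2
row 2: denom=8−2·1/4=15/2; d'=(-3−2·-9/2)/(15/2)=4/5
row 3: denom=6−2·4/15=82/15; d'=(24−2·4/5)/(82/15)=168/41
row 4: denom=6−1·15/82=477/82; d'=(6−1·168/41)/(477/82)=52/159
back: M4=52/159
back: M3=168/41−15/82·52/159=214/53
back: M2=4/5−4/15·214/53=-44/159
back: M1=-9/2−1/4·-44/159=-1409/318
M: M0=0, M1=-1409/318, M2=-44/159, M3=214/53, M4=52/159, M5=0
seg 0: a=-5, c=M0/2=0, d=(M1−M0)/(6·2)=-1409/3816, b=Δ0−h0·(2M0+M1)/6=2851/477
seg 1: a=4, c=M1/2=-1409/636, d=(M2−M1)/(6·2)=1321/3816, b=Δ1−h1·(2M1+M2)/6=1475/954
seg 2: a=1, c=M2/2=-22/159, d=(M3−M2)/(6·2)=343/954, b=Δ2−h2·(2M2+M3)/6=-1508/477
seg 3: a=-3, c=M3/2=107/53, d=(M4−M3)/(6·1)=-295/477, b=Δ3−h3·(2M3+M4)/6=286/477
seg 4: a=-1, c=M4/2=26/159, d=(M5−M4)/(6·2)=-13/477, b=Δ4−h4·(2M4+M5)/6=1327/477
t_q=25/4 → seg 3, τ=1/4; S=-3+286/477·τ+107/53·τ²+-295/477·τ³=-27817/10176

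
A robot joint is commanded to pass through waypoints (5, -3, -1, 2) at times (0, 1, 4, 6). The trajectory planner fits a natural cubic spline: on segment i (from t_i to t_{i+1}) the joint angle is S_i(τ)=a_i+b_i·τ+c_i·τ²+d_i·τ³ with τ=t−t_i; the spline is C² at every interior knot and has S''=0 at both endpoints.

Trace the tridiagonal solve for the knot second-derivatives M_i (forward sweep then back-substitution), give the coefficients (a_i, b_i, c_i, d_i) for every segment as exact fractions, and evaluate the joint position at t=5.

  seg 0: a=5 b=-3913/426 c=0 d=505/426
  seg 1: a=-3 b=-1199/213 c=505/142 d=-69/142
  seg 2: a=-1 b=1103/426 c=-58/71 d=29/213
S(5) = 129/142

Δ: Δ0=-8, Δ1=2/3, Δ2=3/2
row 1: diag=8, rhs=52; c'=3/8, d'=13/2
row 2: denom=10−3·3/8=71/8; d'=(5−3·13/2)/(71/8)=-116/71
back: M2=-116/71
back: M1=13/2−3/8·-116/71=505/71
M: M0=0, M1=505/71, M2=-116/71, M3=0
seg 0: a=5, c=M0/2=0, d=(M1−M0)/(6·1)=505/426, b=Δ0−h0·(2M0+M1)/6=-3913/426
seg 1: a=-3, c=M1/2=505/142, d=(M2−M1)/(6·3)=-69/142, b=Δ1−h1·(2M1+M2)/6=-1199/213
seg 2: a=-1, c=M2/2=-58/71, d=(M3−M2)/(6·2)=29/213, b=Δ2−h2·(2M2+M3)/6=1103/426
t_q=5 → seg 2, τ=1; S=-1+1103/426·τ+-58/71·τ²+29/213·τ³=129/142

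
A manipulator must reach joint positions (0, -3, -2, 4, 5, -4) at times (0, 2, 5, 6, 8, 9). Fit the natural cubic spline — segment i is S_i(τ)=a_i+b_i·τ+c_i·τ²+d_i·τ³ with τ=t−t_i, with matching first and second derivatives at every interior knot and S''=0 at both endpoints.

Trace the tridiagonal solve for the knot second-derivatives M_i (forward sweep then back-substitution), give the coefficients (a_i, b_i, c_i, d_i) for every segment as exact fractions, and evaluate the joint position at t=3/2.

Δ: Δ0=-3/2, Δ1=1/3, Δ2=6, Δ3=1/2, Δ4=-9
row 1: diag=10, rhs=11; c'=3/10, d'=11/10
row 2: denom=8−3·3/10=71/10; d'=(34−3·11/10)/(71/10)=307/71
row 3: denom=6−1·10/71=416/71; d'=(-33−1·307/71)/(416/71)=-1325/208
row 4: denom=6−2·71/208=553/104; d'=(-57−2·-1325/208)/(553/104)=-4603/553
back: M4=-4603/553
back: M3=-1325/208−71/208·-4603/553=-3903/1106
back: M2=307/71−10/71·-3903/1106=2666/553
back: M1=11/10−3/10·2666/553=-383/1106
M: M0=0, M1=-383/1106, M2=2666/553, M3=-3903/1106, M4=-4603/553, M5=0
seg 0: a=0, c=M0/2=0, d=(M1−M0)/(6·2)=-383/13272, b=Δ0−h0·(2M0+M1)/6=-2297/1659
seg 1: a=-3, c=M1/2=-383/2212, d=(M2−M1)/(6·3)=635/2212, b=Δ1−h1·(2M1+M2)/6=-5743/3318
seg 2: a=-2, c=M2/2=1333/553, d=(M3−M2)/(6·1)=-9235/6636, b=Δ2−h2·(2M2+M3)/6=33055/6636
seg 3: a=4, c=M3/2=-3903/2212, d=(M4−M3)/(6·2)=-5303/13272, b=Δ3−h3·(2M3+M4)/6=18671/3318
seg 4: a=5, c=M4/2=-4603/1106, d=(M5−M4)/(6·1)=4603/3318, b=Δ4−h4·(2M4+M5)/6=-10328/1659
t_q=3/2 → seg 0, τ=3/2; S=0+-2297/1659·τ+0·τ²+-383/13272·τ³=-10993/5056

  seg 0: a=0 b=-2297/1659 c=0 d=-383/13272
  seg 1: a=-3 b=-5743/3318 c=-383/2212 d=635/2212
  seg 2: a=-2 b=33055/6636 c=1333/553 d=-9235/6636
  seg 3: a=4 b=18671/3318 c=-3903/2212 d=-5303/13272
  seg 4: a=5 b=-10328/1659 c=-4603/1106 d=4603/3318
S(3/2) = -10993/5056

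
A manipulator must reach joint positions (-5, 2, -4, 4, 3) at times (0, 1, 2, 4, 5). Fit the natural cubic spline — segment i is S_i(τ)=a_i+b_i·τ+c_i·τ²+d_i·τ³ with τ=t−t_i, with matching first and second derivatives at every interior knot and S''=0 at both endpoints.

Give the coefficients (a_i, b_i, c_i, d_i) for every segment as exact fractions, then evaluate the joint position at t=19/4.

Δ: Δ0=7, Δ1=-6, Δ2=4, Δ3=-1
row 1: diag=4, rhs=-78; c'=1/4, d'=-39/2
row 2: denom=6−1·1/4=23/4; d'=(60−1·-39/2)/(23/4)=318/23
row 3: denom=6−2·8/23=122/23; d'=(-30−2·318/23)/(122/23)=-663/61
back: M3=-663/61
back: M2=318/23−8/23·-663/61=1074/61
back: M1=-39/2−1/4·1074/61=-1458/61
M: M0=0, M1=-1458/61, M2=1074/61, M3=-663/61, M4=0
seg 0: a=-5, c=M0/2=0, d=(M1−M0)/(6·1)=-243/61, b=Δ0−h0·(2M0+M1)/6=670/61
seg 1: a=2, c=M1/2=-729/61, d=(M2−M1)/(6·1)=422/61, b=Δ1−h1·(2M1+M2)/6=-59/61
seg 2: a=-4, c=M2/2=537/61, d=(M3−M2)/(6·2)=-579/244, b=Δ2−h2·(2M2+M3)/6=-251/61
seg 3: a=4, c=M3/2=-663/122, d=(M4−M3)/(6·1)=221/122, b=Δ3−h3·(2M3+M4)/6=160/61
t_q=19/4 → seg 3, τ=3/4; S=4+160/61·τ+-663/122·τ²+221/122·τ³=28691/7808

  seg 0: a=-5 b=670/61 c=0 d=-243/61
  seg 1: a=2 b=-59/61 c=-729/61 d=422/61
  seg 2: a=-4 b=-251/61 c=537/61 d=-579/244
  seg 3: a=4 b=160/61 c=-663/122 d=221/122
S(19/4) = 28691/7808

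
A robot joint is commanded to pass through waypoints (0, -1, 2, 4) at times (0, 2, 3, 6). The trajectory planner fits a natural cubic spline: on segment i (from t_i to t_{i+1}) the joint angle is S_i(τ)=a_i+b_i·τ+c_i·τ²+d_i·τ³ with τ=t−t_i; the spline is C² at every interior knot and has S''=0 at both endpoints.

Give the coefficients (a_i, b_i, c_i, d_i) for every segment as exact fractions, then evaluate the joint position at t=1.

Δ: Δ0=-1/2, Δ1=3, Δ2=2/3
row 1: diag=6, rhs=21; c'=1/6, d'=7/2
row 2: denom=8−1·1/6=47/6; d'=(-14−1·7/2)/(47/6)=-105/47
back: M2=-105/47
back: M1=7/2−1/6·-105/47=182/47
M: M0=0, M1=182/47, M2=-105/47, M3=0
seg 0: a=0, c=M0/2=0, d=(M1−M0)/(6·2)=91/282, b=Δ0−h0·(2M0+M1)/6=-505/282
seg 1: a=-1, c=M1/2=91/47, d=(M2−M1)/(6·1)=-287/282, b=Δ1−h1·(2M1+M2)/6=587/282
seg 2: a=2, c=M2/2=-105/94, d=(M3−M2)/(6·3)=35/282, b=Δ2−h2·(2M2+M3)/6=409/141
t_q=1 → seg 0, τ=1; S=0+-505/282·τ+0·τ²+91/282·τ³=-69/47

  seg 0: a=0 b=-505/282 c=0 d=91/282
  seg 1: a=-1 b=587/282 c=91/47 d=-287/282
  seg 2: a=2 b=409/141 c=-105/94 d=35/282
S(1) = -69/47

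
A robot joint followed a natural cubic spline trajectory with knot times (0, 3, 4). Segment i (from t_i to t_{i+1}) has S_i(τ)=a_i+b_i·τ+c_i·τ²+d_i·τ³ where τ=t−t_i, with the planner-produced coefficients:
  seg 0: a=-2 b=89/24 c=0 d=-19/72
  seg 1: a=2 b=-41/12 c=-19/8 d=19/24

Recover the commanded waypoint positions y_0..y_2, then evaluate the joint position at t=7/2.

y_0=-2 y_1=2 y_2=-3
S(7/2) = -13/64

y_0 = S_0(0) = a_0 = -2
y_1 = S_1(0) = a_1 = 2
y_2 = S_1(1) = -3
t_q=7/2 is in segment 1 (τ=1/2); S_1(τ)=-13/64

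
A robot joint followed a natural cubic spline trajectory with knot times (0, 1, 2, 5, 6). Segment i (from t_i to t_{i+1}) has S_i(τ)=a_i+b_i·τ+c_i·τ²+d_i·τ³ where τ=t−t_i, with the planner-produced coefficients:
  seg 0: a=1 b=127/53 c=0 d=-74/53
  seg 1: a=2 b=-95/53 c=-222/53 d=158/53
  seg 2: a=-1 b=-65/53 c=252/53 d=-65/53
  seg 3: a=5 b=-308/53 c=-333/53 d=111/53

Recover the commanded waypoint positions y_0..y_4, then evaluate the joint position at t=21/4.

y_0=1 y_1=2 y_2=-1 y_3=5 y_4=-5
S(21/4) = 10811/3392

y_0 = S_0(0) = a_0 = 1
y_1 = S_1(0) = a_1 = 2
y_2 = S_2(0) = a_2 = -1
y_3 = S_3(0) = a_3 = 5
y_4 = S_3(1) = -5
t_q=21/4 is in segment 3 (τ=1/4); S_3(τ)=10811/3392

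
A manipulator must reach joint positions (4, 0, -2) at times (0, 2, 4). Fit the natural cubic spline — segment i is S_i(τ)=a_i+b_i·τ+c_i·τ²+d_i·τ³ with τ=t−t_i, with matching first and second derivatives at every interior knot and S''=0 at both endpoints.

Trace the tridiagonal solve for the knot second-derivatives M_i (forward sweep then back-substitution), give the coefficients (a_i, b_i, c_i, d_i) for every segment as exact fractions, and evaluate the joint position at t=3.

  seg 0: a=4 b=-9/4 c=0 d=1/16
  seg 1: a=0 b=-3/2 c=3/8 d=-1/16
S(3) = -19/16

Δ: Δ0=-2, Δ1=-1
row 1: diag=8, rhs=6; c'=1/4, d'=3/4
back: M1=3/4
M: M0=0, M1=3/4, M2=0
seg 0: a=4, c=M0/2=0, d=(M1−M0)/(6·2)=1/16, b=Δ0−h0·(2M0+M1)/6=-9/4
seg 1: a=0, c=M1/2=3/8, d=(M2−M1)/(6·2)=-1/16, b=Δ1−h1·(2M1+M2)/6=-3/2
t_q=3 → seg 1, τ=1; S=0+-3/2·τ+3/8·τ²+-1/16·τ³=-19/16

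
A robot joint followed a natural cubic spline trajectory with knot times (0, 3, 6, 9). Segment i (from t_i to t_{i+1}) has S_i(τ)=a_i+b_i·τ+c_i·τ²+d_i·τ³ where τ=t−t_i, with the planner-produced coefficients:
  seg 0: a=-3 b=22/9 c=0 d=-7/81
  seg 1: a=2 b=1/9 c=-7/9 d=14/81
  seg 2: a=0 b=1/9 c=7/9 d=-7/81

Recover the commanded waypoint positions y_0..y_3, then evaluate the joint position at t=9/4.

y_0=-3 y_1=2 y_2=0 y_3=5
S(9/4) = 97/64

y_0 = S_0(0) = a_0 = -3
y_1 = S_1(0) = a_1 = 2
y_2 = S_2(0) = a_2 = 0
y_3 = S_2(3) = 5
t_q=9/4 is in segment 0 (τ=9/4); S_0(τ)=97/64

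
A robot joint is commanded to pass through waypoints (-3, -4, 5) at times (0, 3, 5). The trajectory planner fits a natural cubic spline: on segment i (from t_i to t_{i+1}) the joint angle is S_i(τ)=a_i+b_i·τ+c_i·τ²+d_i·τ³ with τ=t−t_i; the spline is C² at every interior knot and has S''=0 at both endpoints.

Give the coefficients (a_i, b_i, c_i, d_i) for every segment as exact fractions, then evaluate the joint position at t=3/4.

  seg 0: a=-3 b=-107/60 c=0 d=29/180
  seg 1: a=-4 b=77/30 c=29/20 d=-29/120
S(3/4) = -1093/256

Δ: Δ0=-1/3, Δ1=9/2
row 1: diag=10, rhs=29; c'=1/5, d'=29/10
back: M1=29/10
M: M0=0, M1=29/10, M2=0
seg 0: a=-3, c=M0/2=0, d=(M1−M0)/(6·3)=29/180, b=Δ0−h0·(2M0+M1)/6=-107/60
seg 1: a=-4, c=M1/2=29/20, d=(M2−M1)/(6·2)=-29/120, b=Δ1−h1·(2M1+M2)/6=77/30
t_q=3/4 → seg 0, τ=3/4; S=-3+-107/60·τ+0·τ²+29/180·τ³=-1093/256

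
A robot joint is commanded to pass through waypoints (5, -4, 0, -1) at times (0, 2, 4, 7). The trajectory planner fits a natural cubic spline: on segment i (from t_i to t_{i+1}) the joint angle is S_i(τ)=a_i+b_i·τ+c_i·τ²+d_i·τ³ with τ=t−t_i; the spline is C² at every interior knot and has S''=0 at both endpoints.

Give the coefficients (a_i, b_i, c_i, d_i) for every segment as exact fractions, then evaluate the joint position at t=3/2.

Δ: Δ0=-9/2, Δ1=2, Δ2=-1/3
row 1: diag=8, rhs=39; c'=1/4, d'=39/8
row 2: denom=10−2·1/4=19/2; d'=(-14−2·39/8)/(19/2)=-5/2
back: M2=-5/2
back: M1=39/8−1/4·-5/2=11/2
M: M0=0, M1=11/2, M2=-5/2, M3=0
seg 0: a=5, c=M0/2=0, d=(M1−M0)/(6·2)=11/24, b=Δ0−h0·(2M0+M1)/6=-19/3
seg 1: a=-4, c=M1/2=11/4, d=(M2−M1)/(6·2)=-2/3, b=Δ1−h1·(2M1+M2)/6=-5/6
seg 2: a=0, c=M2/2=-5/4, d=(M3−M2)/(6·3)=5/36, b=Δ2−h2·(2M2+M3)/6=13/6
t_q=3/2 → seg 0, τ=3/2; S=5+-19/3·τ+0·τ²+11/24·τ³=-189/64

  seg 0: a=5 b=-19/3 c=0 d=11/24
  seg 1: a=-4 b=-5/6 c=11/4 d=-2/3
  seg 2: a=0 b=13/6 c=-5/4 d=5/36
S(3/2) = -189/64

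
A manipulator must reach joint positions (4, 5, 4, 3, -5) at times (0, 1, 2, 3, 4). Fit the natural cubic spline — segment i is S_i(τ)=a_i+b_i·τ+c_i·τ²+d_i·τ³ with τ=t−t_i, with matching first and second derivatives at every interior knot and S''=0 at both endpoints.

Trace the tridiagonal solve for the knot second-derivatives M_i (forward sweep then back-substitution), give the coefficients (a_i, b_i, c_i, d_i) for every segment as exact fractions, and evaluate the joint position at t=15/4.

Δ: Δ0=1, Δ1=-1, Δ2=-1, Δ3=-8
row 1: diag=4, rhs=-12; c'=1/4, d'=-3
row 2: denom=4−1·1/4=15/4; d'=(0−1·-3)/(15/4)=4/5
row 3: denom=4−1·4/15=56/15; d'=(-42−1·4/5)/(56/15)=-321/28
back: M3=-321/28
back: M2=4/5−4/15·-321/28=27/7
back: M1=-3−1/4·27/7=-111/28
M: M0=0, M1=-111/28, M2=27/7, M3=-321/28, M4=0
seg 0: a=4, c=M0/2=0, d=(M1−M0)/(6·1)=-37/56, b=Δ0−h0·(2M0+M1)/6=93/56
seg 1: a=5, c=M1/2=-111/56, d=(M2−M1)/(6·1)=73/56, b=Δ1−h1·(2M1+M2)/6=-9/28
seg 2: a=4, c=M2/2=27/14, d=(M3−M2)/(6·1)=-143/56, b=Δ2−h2·(2M2+M3)/6=-3/8
seg 3: a=3, c=M3/2=-321/56, d=(M4−M3)/(6·1)=107/56, b=Δ3−h3·(2M3+M4)/6=-117/28
t_q=15/4 → seg 3, τ=3/4; S=3+-117/28·τ+-321/56·τ²+107/56·τ³=-9147/3584

  seg 0: a=4 b=93/56 c=0 d=-37/56
  seg 1: a=5 b=-9/28 c=-111/56 d=73/56
  seg 2: a=4 b=-3/8 c=27/14 d=-143/56
  seg 3: a=3 b=-117/28 c=-321/56 d=107/56
S(15/4) = -9147/3584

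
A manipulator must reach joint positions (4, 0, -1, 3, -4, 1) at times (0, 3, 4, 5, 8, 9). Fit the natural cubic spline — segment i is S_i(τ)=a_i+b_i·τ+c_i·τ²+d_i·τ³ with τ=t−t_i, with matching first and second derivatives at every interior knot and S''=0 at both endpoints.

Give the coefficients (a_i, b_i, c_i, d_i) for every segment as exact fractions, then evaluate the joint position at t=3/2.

Δ: Δ0=-4/3, Δ1=-1, Δ2=4, Δ3=-7/3, Δ4=5
row 1: diag=8, rhs=2; c'=1/8, d'=1/4
row 2: denom=4−1·1/8=31/8; d'=(30−1·1/4)/(31/8)=238/31
row 3: denom=8−1·8/31=240/31; d'=(-38−1·238/31)/(240/31)=-59/10
row 4: denom=8−3·31/80=547/80; d'=(44−3·-59/10)/(547/80)=4936/547
back: M4=4936/547
back: M3=-59/10−31/80·4936/547=-5140/547
back: M2=238/31−8/31·-5140/547=5526/547
back: M1=1/4−1/8·5526/547=-554/547
M: M0=0, M1=-554/547, M2=5526/547, M3=-5140/547, M4=4936/547, M5=0
seg 0: a=4, c=M0/2=0, d=(M1−M0)/(6·3)=-277/4923, b=Δ0−h0·(2M0+M1)/6=-1357/1641
seg 1: a=0, c=M1/2=-277/547, d=(M2−M1)/(6·1)=3040/1641, b=Δ1−h1·(2M1+M2)/6=-3850/1641
seg 2: a=-1, c=M2/2=2763/547, d=(M3−M2)/(6·1)=-5333/1641, b=Δ2−h2·(2M2+M3)/6=3608/1641
seg 3: a=3, c=M3/2=-2570/547, d=(M4−M3)/(6·3)=5038/4923, b=Δ3−h3·(2M3+M4)/6=4187/1641
seg 4: a=-4, c=M4/2=2468/547, d=(M5−M4)/(6·1)=-2468/1641, b=Δ4−h4·(2M4+M5)/6=3269/1641
t_q=3/2 → seg 0, τ=3/2; S=4+-1357/1641·τ+0·τ²+-277/4923·τ³=11245/4376

  seg 0: a=4 b=-1357/1641 c=0 d=-277/4923
  seg 1: a=0 b=-3850/1641 c=-277/547 d=3040/1641
  seg 2: a=-1 b=3608/1641 c=2763/547 d=-5333/1641
  seg 3: a=3 b=4187/1641 c=-2570/547 d=5038/4923
  seg 4: a=-4 b=3269/1641 c=2468/547 d=-2468/1641
S(3/2) = 11245/4376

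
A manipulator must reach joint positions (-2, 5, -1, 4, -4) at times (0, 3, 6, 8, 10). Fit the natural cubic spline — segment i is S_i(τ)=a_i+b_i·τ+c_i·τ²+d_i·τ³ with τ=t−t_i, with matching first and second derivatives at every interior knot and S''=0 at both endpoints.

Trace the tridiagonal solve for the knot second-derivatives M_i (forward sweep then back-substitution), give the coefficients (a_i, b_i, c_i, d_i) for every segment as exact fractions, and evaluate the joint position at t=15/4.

  seg 0: a=-2 b=3389/840 c=0 d=-1429/7560
  seg 1: a=5 b=-449/420 c=-1429/840 d=701/1512
  seg 2: a=-1 b=149/120 c=173/70 d=-619/672
  seg 3: a=4 b=31/420 c=-1711/560 d=1711/3360
S(15/4) = 61589/17920

Δ: Δ0=7/3, Δ1=-2, Δ2=5/2, Δ3=-4
row 1: diag=12, rhs=-26; c'=1/4, d'=-13/6
row 2: denom=10−3·1/4=37/4; d'=(27−3·-13/6)/(37/4)=134/37
row 3: denom=8−2·8/37=280/37; d'=(-39−2·134/37)/(280/37)=-1711/280
back: M3=-1711/280
back: M2=134/37−8/37·-1711/280=173/35
back: M1=-13/6−1/4·173/35=-1429/420
M: M0=0, M1=-1429/420, M2=173/35, M3=-1711/280, M4=0
seg 0: a=-2, c=M0/2=0, d=(M1−M0)/(6·3)=-1429/7560, b=Δ0−h0·(2M0+M1)/6=3389/840
seg 1: a=5, c=M1/2=-1429/840, d=(M2−M1)/(6·3)=701/1512, b=Δ1−h1·(2M1+M2)/6=-449/420
seg 2: a=-1, c=M2/2=173/70, d=(M3−M2)/(6·2)=-619/672, b=Δ2−h2·(2M2+M3)/6=149/120
seg 3: a=4, c=M3/2=-1711/560, d=(M4−M3)/(6·2)=1711/3360, b=Δ3−h3·(2M3+M4)/6=31/420
t_q=15/4 → seg 1, τ=3/4; S=5+-449/420·τ+-1429/840·τ²+701/1512·τ³=61589/17920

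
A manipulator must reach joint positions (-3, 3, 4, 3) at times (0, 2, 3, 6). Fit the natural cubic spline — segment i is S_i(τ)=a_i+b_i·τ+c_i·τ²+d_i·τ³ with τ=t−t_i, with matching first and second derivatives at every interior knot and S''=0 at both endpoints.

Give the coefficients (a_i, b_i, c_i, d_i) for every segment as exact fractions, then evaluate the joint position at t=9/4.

Δ: Δ0=3, Δ1=1, Δ2=-1/3
row 1: diag=6, rhs=-12; c'=1/6, d'=-2
row 2: denom=8−1·1/6=47/6; d'=(-8−1·-2)/(47/6)=-36/47
back: M2=-36/47
back: M1=-2−1/6·-36/47=-88/47
M: M0=0, M1=-88/47, M2=-36/47, M3=0
seg 0: a=-3, c=M0/2=0, d=(M1−M0)/(6·2)=-22/141, b=Δ0−h0·(2M0+M1)/6=511/141
seg 1: a=3, c=M1/2=-44/47, d=(M2−M1)/(6·1)=26/141, b=Δ1−h1·(2M1+M2)/6=247/141
seg 2: a=4, c=M2/2=-18/47, d=(M3−M2)/(6·3)=2/47, b=Δ2−h2·(2M2+M3)/6=61/141
t_q=9/4 → seg 1, τ=1/4; S=3+247/141·τ+-44/47·τ²+26/141·τ³=5087/1504

  seg 0: a=-3 b=511/141 c=0 d=-22/141
  seg 1: a=3 b=247/141 c=-44/47 d=26/141
  seg 2: a=4 b=61/141 c=-18/47 d=2/47
S(9/4) = 5087/1504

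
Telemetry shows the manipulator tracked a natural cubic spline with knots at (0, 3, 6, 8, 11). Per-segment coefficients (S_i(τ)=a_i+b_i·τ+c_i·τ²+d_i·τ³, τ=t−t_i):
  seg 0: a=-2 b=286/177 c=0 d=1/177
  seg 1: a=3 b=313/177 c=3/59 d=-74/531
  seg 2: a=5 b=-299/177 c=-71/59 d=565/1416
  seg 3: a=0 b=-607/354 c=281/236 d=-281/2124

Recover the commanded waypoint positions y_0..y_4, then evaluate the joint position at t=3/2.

y_0=-2 y_1=3 y_2=5 y_3=0 y_4=2
S(3/2) = 209/472

y_0 = S_0(0) = a_0 = -2
y_1 = S_1(0) = a_1 = 3
y_2 = S_2(0) = a_2 = 5
y_3 = S_3(0) = a_3 = 0
y_4 = S_3(3) = 2
t_q=3/2 is in segment 0 (τ=3/2); S_0(τ)=209/472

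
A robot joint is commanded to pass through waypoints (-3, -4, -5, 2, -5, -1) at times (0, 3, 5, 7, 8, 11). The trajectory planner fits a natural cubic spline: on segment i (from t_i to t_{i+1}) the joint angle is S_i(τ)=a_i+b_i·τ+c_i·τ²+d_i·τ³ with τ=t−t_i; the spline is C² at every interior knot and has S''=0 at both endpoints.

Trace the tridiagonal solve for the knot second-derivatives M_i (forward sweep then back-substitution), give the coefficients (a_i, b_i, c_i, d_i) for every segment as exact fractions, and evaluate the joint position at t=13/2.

  seg 0: a=-3 b=331/813 c=0 d=-602/7317
  seg 1: a=-4 b=-1475/813 c=-602/813 d=1515/2168
  seg 2: a=-5 b=5869/1626 c=11227/3252 d=-11405/6504
  seg 3: a=2 b=-982/271 c=-5747/813 d=3002/813
  seg 4: a=-5 b=-5434/813 c=3259/813 d=-3259/7317
S(13/2) = 39263/17344

Δ: Δ0=-1/3, Δ1=-1/2, Δ2=7/2, Δ3=-7, Δ4=4/3
row 1: diag=10, rhs=-1; c'=1/5, d'=-1/10
row 2: denom=8−2·1/5=38/5; d'=(24−2·-1/10)/(38/5)=121/38
row 3: denom=6−2·5/19=104/19; d'=(-63−2·121/38)/(104/19)=-659/52
row 4: denom=8−1·19/104=813/104; d'=(50−1·-659/52)/(813/104)=6518/813
back: M4=6518/813
back: M3=-659/52−19/104·6518/813=-11494/813
back: M2=121/38−5/19·-11494/813=11227/1626
back: M1=-1/10−1/5·11227/1626=-1204/813
M: M0=0, M1=-1204/813, M2=11227/1626, M3=-11494/813, M4=6518/813, M5=0
seg 0: a=-3, c=M0/2=0, d=(M1−M0)/(6·3)=-602/7317, b=Δ0−h0·(2M0+M1)/6=331/813
seg 1: a=-4, c=M1/2=-602/813, d=(M2−M1)/(6·2)=1515/2168, b=Δ1−h1·(2M1+M2)/6=-1475/813
seg 2: a=-5, c=M2/2=11227/3252, d=(M3−M2)/(6·2)=-11405/6504, b=Δ2−h2·(2M2+M3)/6=5869/1626
seg 3: a=2, c=M3/2=-5747/813, d=(M4−M3)/(6·1)=3002/813, b=Δ3−h3·(2M3+M4)/6=-982/271
seg 4: a=-5, c=M4/2=3259/813, d=(M5−M4)/(6·3)=-3259/7317, b=Δ4−h4·(2M4+M5)/6=-5434/813
t_q=13/2 → seg 2, τ=3/2; S=-5+5869/1626·τ+11227/3252·τ²+-11405/6504·τ³=39263/17344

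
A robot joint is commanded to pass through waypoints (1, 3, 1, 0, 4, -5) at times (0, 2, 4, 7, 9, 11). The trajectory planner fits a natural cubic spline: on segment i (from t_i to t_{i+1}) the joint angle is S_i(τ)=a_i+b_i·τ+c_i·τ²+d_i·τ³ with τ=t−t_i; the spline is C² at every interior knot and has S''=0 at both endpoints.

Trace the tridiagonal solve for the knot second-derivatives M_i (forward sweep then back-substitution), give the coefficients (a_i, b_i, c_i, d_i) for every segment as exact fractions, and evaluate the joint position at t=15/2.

  seg 0: a=1 b=5831/3900 c=0 d=-1931/15600
  seg 1: a=3 b=19/1950 c=-1931/2600 d=371/3120
  seg 2: a=1 b=-5983/3900 c=-19/650 d=67/468
  seg 3: a=0 b=2102/975 c=1637/1300 d=-1043/1560
  seg 4: a=4 b=-1619/1950 c=-1789/650 d=1789/3900
S(15/2) = 27231/20800

Δ: Δ0=1, Δ1=-1, Δ2=-1/3, Δ3=2, Δ4=-9/2
row 1: diag=8, rhs=-12; c'=1/4, d'=-3/2
row 2: denom=10−2·1/4=19/2; d'=(4−2·-3/2)/(19/2)=14/19
row 3: denom=10−3·6/19=172/19; d'=(14−3·14/19)/(172/19)=56/43
row 4: denom=8−2·19/86=325/43; d'=(-39−2·56/43)/(325/43)=-1789/325
back: M4=-1789/325
back: M3=56/43−19/86·-1789/325=1637/650
back: M2=14/19−6/19·1637/650=-19/325
back: M1=-3/2−1/4·-19/325=-1931/1300
M: M0=0, M1=-1931/1300, M2=-19/325, M3=1637/650, M4=-1789/325, M5=0
seg 0: a=1, c=M0/2=0, d=(M1−M0)/(6·2)=-1931/15600, b=Δ0−h0·(2M0+M1)/6=5831/3900
seg 1: a=3, c=M1/2=-1931/2600, d=(M2−M1)/(6·2)=371/3120, b=Δ1−h1·(2M1+M2)/6=19/1950
seg 2: a=1, c=M2/2=-19/650, d=(M3−M2)/(6·3)=67/468, b=Δ2−h2·(2M2+M3)/6=-5983/3900
seg 3: a=0, c=M3/2=1637/1300, d=(M4−M3)/(6·2)=-1043/1560, b=Δ3−h3·(2M3+M4)/6=2102/975
seg 4: a=4, c=M4/2=-1789/650, d=(M5−M4)/(6·2)=1789/3900, b=Δ4−h4·(2M4+M5)/6=-1619/1950
t_q=15/2 → seg 3, τ=1/2; S=0+2102/975·τ+1637/1300·τ²+-1043/1560·τ³=27231/20800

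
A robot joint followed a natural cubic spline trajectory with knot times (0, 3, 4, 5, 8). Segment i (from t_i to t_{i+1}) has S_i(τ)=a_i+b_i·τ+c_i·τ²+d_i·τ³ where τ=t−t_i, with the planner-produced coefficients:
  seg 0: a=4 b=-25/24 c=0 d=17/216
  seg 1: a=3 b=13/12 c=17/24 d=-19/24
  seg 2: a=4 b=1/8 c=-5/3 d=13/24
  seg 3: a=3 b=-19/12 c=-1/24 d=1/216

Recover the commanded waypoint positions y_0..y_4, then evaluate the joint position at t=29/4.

y_0=4 y_1=3 y_2=4 y_3=3 y_4=-2
S(29/4) = -369/512

y_0 = S_0(0) = a_0 = 4
y_1 = S_1(0) = a_1 = 3
y_2 = S_2(0) = a_2 = 4
y_3 = S_3(0) = a_3 = 3
y_4 = S_3(3) = -2
t_q=29/4 is in segment 3 (τ=9/4); S_3(τ)=-369/512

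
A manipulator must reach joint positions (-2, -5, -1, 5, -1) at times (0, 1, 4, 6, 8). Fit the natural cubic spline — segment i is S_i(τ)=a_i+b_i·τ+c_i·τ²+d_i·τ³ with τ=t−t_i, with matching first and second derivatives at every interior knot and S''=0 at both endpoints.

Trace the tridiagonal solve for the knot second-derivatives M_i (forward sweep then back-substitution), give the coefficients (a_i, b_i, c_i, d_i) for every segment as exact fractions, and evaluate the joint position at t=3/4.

Δ: Δ0=-3, Δ1=4/3, Δ2=3, Δ3=-3
row 1: diag=8, rhs=26; c'=3/8, d'=13/4
row 2: denom=10−3·3/8=71/8; d'=(10−3·13/4)/(71/8)=2/71
row 3: denom=8−2·16/71=536/71; d'=(-36−2·2/71)/(536/71)=-320/67
back: M3=-320/67
back: M2=2/71−16/71·-320/67=74/67
back: M1=13/4−3/8·74/67=190/67
M: M0=0, M1=190/67, M2=74/67, M3=-320/67, M4=0
seg 0: a=-2, c=M0/2=0, d=(M1−M0)/(6·1)=95/201, b=Δ0−h0·(2M0+M1)/6=-698/201
seg 1: a=-5, c=M1/2=95/67, d=(M2−M1)/(6·3)=-58/603, b=Δ1−h1·(2M1+M2)/6=-413/201
seg 2: a=-1, c=M2/2=37/67, d=(M3−M2)/(6·2)=-197/402, b=Δ2−h2·(2M2+M3)/6=775/201
seg 3: a=5, c=M3/2=-160/67, d=(M4−M3)/(6·2)=80/201, b=Δ3−h3·(2M3+M4)/6=37/201
t_q=3/4 → seg 0, τ=3/4; S=-2+-698/201·τ+0·τ²+95/201·τ³=-18889/4288

  seg 0: a=-2 b=-698/201 c=0 d=95/201
  seg 1: a=-5 b=-413/201 c=95/67 d=-58/603
  seg 2: a=-1 b=775/201 c=37/67 d=-197/402
  seg 3: a=5 b=37/201 c=-160/67 d=80/201
S(3/4) = -18889/4288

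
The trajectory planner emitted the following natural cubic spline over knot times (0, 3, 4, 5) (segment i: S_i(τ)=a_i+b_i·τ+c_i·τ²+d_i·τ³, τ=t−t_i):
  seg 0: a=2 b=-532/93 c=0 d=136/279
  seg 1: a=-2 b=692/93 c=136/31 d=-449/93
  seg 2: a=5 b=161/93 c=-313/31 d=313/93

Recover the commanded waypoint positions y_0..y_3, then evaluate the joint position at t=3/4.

y_0 = S_0(0) = a_0 = 2
y_1 = S_1(0) = a_1 = -2
y_2 = S_2(0) = a_2 = 5
y_3 = S_2(1) = 0
t_q=3/4 is in segment 0 (τ=3/4); S_0(τ)=-517/248

y_0=2 y_1=-2 y_2=5 y_3=0
S(3/4) = -517/248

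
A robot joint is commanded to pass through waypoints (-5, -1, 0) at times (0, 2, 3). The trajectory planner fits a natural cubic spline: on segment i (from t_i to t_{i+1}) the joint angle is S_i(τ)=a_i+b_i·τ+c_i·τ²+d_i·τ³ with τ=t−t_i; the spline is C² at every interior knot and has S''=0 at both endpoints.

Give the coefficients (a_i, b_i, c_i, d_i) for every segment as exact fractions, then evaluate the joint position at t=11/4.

  seg 0: a=-5 b=7/3 c=0 d=-1/12
  seg 1: a=-1 b=4/3 c=-1/2 d=1/6
S(11/4) = -27/128

Δ: Δ0=2, Δ1=1
row 1: diag=6, rhs=-6; c'=1/6, d'=-1
back: M1=-1
M: M0=0, M1=-1, M2=0
seg 0: a=-5, c=M0/2=0, d=(M1−M0)/(6·2)=-1/12, b=Δ0−h0·(2M0+M1)/6=7/3
seg 1: a=-1, c=M1/2=-1/2, d=(M2−M1)/(6·1)=1/6, b=Δ1−h1·(2M1+M2)/6=4/3
t_q=11/4 → seg 1, τ=3/4; S=-1+4/3·τ+-1/2·τ²+1/6·τ³=-27/128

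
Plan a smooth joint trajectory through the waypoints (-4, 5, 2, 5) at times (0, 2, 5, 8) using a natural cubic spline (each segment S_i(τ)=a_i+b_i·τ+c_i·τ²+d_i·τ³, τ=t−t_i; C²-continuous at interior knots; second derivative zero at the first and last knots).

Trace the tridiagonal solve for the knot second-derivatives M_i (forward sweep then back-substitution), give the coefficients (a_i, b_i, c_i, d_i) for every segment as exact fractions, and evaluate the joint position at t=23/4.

Δ: Δ0=9/2, Δ1=-1, Δ2=1
row 1: diag=10, rhs=-33; c'=3/10, d'=-33/10
row 2: denom=12−3·3/10=111/10; d'=(12−3·-33/10)/(111/10)=73/37
back: M2=73/37
back: M1=-33/10−3/10·73/37=-144/37
M: M0=0, M1=-144/37, M2=73/37, M3=0
seg 0: a=-4, c=M0/2=0, d=(M1−M0)/(6·2)=-12/37, b=Δ0−h0·(2M0+M1)/6=429/74
seg 1: a=5, c=M1/2=-72/37, d=(M2−M1)/(6·3)=217/666, b=Δ1−h1·(2M1+M2)/6=141/74
seg 2: a=2, c=M2/2=73/74, d=(M3−M2)/(6·3)=-73/666, b=Δ2−h2·(2M2+M3)/6=-36/37
t_q=23/4 → seg 2, τ=3/4; S=2+-36/37·τ+73/74·τ²+-73/666·τ³=8425/4736

  seg 0: a=-4 b=429/74 c=0 d=-12/37
  seg 1: a=5 b=141/74 c=-72/37 d=217/666
  seg 2: a=2 b=-36/37 c=73/74 d=-73/666
S(23/4) = 8425/4736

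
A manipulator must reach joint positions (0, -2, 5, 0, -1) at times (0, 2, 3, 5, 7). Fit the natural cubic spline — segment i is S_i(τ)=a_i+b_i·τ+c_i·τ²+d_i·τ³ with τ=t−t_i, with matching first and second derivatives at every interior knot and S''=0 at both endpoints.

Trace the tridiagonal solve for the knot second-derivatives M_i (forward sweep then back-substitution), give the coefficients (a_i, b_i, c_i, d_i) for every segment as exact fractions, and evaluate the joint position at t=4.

Δ: Δ0=-1, Δ1=7, Δ2=-5/2, Δ3=-1/2
row 1: diag=6, rhs=48; c'=1/6, d'=8
row 2: denom=6−1·1/6=35/6; d'=(-57−1·8)/(35/6)=-78/7
row 3: denom=8−2·12/35=256/35; d'=(12−2·-78/7)/(256/35)=75/16
back: M3=75/16
back: M2=-78/7−12/35·75/16=-51/4
back: M1=8−1/6·-51/4=81/8
M: M0=0, M1=81/8, M2=-51/4, M3=75/16, M4=0
seg 0: a=0, c=M0/2=0, d=(M1−M0)/(6·2)=27/32, b=Δ0−h0·(2M0+M1)/6=-35/8
seg 1: a=-2, c=M1/2=81/16, d=(M2−M1)/(6·1)=-61/16, b=Δ1−h1·(2M1+M2)/6=23/4
seg 2: a=5, c=M2/2=-51/8, d=(M3−M2)/(6·2)=93/64, b=Δ2−h2·(2M2+M3)/6=71/16
seg 3: a=0, c=M3/2=75/32, d=(M4−M3)/(6·2)=-25/64, b=Δ3−h3·(2M3+M4)/6=-29/8
t_q=4 → seg 2, τ=1; S=5+71/16·τ+-51/8·τ²+93/64·τ³=289/64

  seg 0: a=0 b=-35/8 c=0 d=27/32
  seg 1: a=-2 b=23/4 c=81/16 d=-61/16
  seg 2: a=5 b=71/16 c=-51/8 d=93/64
  seg 3: a=0 b=-29/8 c=75/32 d=-25/64
S(4) = 289/64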